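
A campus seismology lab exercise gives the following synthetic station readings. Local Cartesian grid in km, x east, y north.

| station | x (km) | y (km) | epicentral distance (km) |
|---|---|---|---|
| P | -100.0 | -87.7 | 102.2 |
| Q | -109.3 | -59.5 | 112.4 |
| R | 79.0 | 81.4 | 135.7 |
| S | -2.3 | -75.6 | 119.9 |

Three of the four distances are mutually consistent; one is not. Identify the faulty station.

P

Solve using three stations at a time. Using Q, R, S (subtract circle equations pairwise → linear system) gives (x, y) ≈ (-48.5, 35.0).
Distances from that point to each station vs reported:
  P: calculated 133.1 vs reported 102.2 → residual 30.9 km
  Q: calculated 112.4 vs reported 112.4 → residual 0.0 km
  R: calculated 135.7 vs reported 135.7 → residual 0.0 km
  S: calculated 119.9 vs reported 119.9 → residual 0.0 km
Q, R, S are mutually consistent (residuals ≈ 0); P is off by 30.9 km.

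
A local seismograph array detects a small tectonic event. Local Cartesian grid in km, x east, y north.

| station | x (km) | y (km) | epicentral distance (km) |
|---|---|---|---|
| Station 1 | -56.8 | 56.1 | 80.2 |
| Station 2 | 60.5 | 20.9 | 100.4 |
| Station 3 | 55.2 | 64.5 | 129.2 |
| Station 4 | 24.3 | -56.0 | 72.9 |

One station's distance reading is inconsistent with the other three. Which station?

Solve using three stations at a time. Using Station 1, Station 3, Station 4 (subtract circle equations pairwise → linear system) gives (x, y) ≈ (-40.4, -22.4).
Distances from that point to each station vs reported:
  Station 1: calculated 80.2 vs reported 80.2 → residual 0.0 km
  Station 2: calculated 109.8 vs reported 100.4 → residual 9.4 km
  Station 3: calculated 129.2 vs reported 129.2 → residual 0.0 km
  Station 4: calculated 72.9 vs reported 72.9 → residual 0.0 km
Station 1, Station 3, Station 4 are mutually consistent (residuals ≈ 0); Station 2 is off by 9.4 km.

Station 2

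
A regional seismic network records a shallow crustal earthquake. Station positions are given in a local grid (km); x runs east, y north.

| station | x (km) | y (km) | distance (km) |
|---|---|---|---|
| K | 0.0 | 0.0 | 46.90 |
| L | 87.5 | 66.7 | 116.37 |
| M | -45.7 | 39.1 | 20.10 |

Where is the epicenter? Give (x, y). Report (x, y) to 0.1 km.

Circle about each station: x² + y² = 46.90²; (x − 87.5)² + (y − 66.7)² = 116.37²; (x + 45.7)² + (y − 39.1)² = 20.10².
Subtracting pairs of circle equations eliminates x²+y² and gives linear equations (the radical axes):
175.0 x + 133.4 y = 762.77
-91.4 x + 78.2 y = 5412.90
Solving the 2×2 system: x ≈ -25.6, y ≈ 39.3 km.

-25.6 km east, 39.3 km north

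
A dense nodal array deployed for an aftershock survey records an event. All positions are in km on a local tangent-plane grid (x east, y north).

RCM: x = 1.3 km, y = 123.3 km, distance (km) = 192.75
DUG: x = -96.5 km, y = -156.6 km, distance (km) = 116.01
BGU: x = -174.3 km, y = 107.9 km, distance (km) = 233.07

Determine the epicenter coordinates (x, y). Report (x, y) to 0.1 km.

x ≈ -21.5 km, y ≈ -68.1 km

Circle about each station: (x − 1.3)² + (y − 123.3)² = 192.75²; (x + 96.5)² + (y + 156.6)² = 116.01²; (x + 174.3)² + (y − 107.9)² = 233.07².
Subtracting the RCM equation from the DUG and BGU equations removes the quadratic terms:
-195.6 x − 559.8 y = 42325.47
-351.2 x − 30.8 y = 9649.26
Solving the 2×2 system: x ≈ -21.5, y ≈ -68.1 km.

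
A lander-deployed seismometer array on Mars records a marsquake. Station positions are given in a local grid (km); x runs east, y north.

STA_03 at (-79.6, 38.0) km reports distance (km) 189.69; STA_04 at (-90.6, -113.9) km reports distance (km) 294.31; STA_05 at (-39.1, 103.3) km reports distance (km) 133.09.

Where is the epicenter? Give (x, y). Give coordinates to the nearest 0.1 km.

Circle about each station: (x + 79.6)² + (y − 38.0)² = 189.69²; (x + 90.6)² + (y + 113.9)² = 294.31²; (x + 39.1)² + (y − 103.3)² = 133.09².
Subtracting the STA_03 equation from the STA_04 and STA_05 equations removes the quadratic terms:
-22.0 x − 303.8 y = -37234.67
81.0 x + 130.6 y = 22688.89
Solving the 2×2 system: x ≈ 93.4, y ≈ 115.8 km.

x ≈ 93.4 km, y ≈ 115.8 km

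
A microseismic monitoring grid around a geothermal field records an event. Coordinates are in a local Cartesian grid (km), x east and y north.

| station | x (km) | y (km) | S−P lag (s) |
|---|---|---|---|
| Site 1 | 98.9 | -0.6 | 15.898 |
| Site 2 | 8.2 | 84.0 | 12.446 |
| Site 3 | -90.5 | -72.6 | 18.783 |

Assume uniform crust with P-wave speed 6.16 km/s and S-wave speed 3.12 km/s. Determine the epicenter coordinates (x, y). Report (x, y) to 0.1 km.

Distance from S−P lag: d = Δt · v_P v_S / (v_P − v_S) = Δt · (6.16·3.12)/(6.16−3.12) ≈ 6.3221·Δt.
So d_Site 1 = 100.51, d_Site 2 = 78.68, d_Site 3 = 118.75 km.
Circle about each station: (x − 98.9)² + (y + 0.6)² = 100.51²; (x − 8.2)² + (y − 84.0)² = 78.68²; (x + 90.5)² + (y + 72.6)² = 118.75².
Subtracting the Site 1 equation from the Site 2 and Site 3 equations removes the quadratic terms:
-181.4 x + 169.2 y = 1253.39
-378.8 x − 144.0 y = -319.86
Solving the 2×2 system: x ≈ -1.4, y ≈ 5.9 km.

-1.4 km east, 5.9 km north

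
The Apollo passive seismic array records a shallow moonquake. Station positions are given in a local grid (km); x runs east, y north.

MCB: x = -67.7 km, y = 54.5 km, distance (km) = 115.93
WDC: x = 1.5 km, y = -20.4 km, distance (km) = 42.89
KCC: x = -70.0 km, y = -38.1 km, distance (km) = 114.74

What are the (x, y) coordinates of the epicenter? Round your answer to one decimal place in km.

Circle about each station: (x + 67.7)² + (y − 54.5)² = 115.93²; (x − 1.5)² + (y + 20.4)² = 42.89²; (x + 70.0)² + (y + 38.1)² = 114.74².
Subtracting the MCB equation from the WDC and KCC equations removes the quadratic terms:
138.4 x − 149.8 y = 4465.08
-4.6 x − 185.2 y = -927.43
Solving the 2×2 system: x ≈ 36.7, y ≈ 4.1 km.

36.7 km east, 4.1 km north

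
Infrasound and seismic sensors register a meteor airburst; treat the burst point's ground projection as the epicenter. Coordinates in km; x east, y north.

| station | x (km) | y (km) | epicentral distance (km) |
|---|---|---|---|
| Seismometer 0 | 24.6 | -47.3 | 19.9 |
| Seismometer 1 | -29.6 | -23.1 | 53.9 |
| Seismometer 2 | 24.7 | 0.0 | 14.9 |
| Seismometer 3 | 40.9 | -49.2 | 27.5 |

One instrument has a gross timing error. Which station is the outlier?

Seismometer 2

Solve using three stations at a time. Using Seismometer 0, Seismometer 1, Seismometer 3 (subtract circle equations pairwise → linear system) gives (x, y) ≈ (24.1, -27.4).
Distances from that point to each station vs reported:
  Seismometer 0: calculated 19.9 vs reported 19.9 → residual 0.0 km
  Seismometer 1: calculated 53.9 vs reported 53.9 → residual 0.0 km
  Seismometer 2: calculated 27.4 vs reported 14.9 → residual 12.5 km
  Seismometer 3: calculated 27.5 vs reported 27.5 → residual 0.0 km
Seismometer 0, Seismometer 1, Seismometer 3 are mutually consistent (residuals ≈ 0); Seismometer 2 is off by 12.5 km.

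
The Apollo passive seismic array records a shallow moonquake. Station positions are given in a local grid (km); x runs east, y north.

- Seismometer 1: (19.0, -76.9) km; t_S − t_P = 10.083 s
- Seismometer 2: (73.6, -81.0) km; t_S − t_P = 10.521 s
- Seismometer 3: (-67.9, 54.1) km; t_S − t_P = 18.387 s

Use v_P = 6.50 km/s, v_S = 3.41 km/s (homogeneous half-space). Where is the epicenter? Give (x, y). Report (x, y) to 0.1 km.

Distance from S−P lag: d = Δt · v_P v_S / (v_P − v_S) = Δt · (6.50·3.41)/(6.50−3.41) ≈ 7.1731·Δt.
So d_Seismometer 1 = 72.33, d_Seismometer 2 = 75.47, d_Seismometer 3 = 131.89 km.
Circle about each station: (x − 19.0)² + (y + 76.9)² = 72.33²; (x − 73.6)² + (y + 81.0)² = 75.47²; (x + 67.9)² + (y − 54.1)² = 131.89².
Subtracting the Seismometer 1 equation from the Seismometer 2 and Seismometer 3 equations removes the quadratic terms:
109.2 x − 8.2 y = 5239.26
-173.8 x + 262.0 y = -10900.73
Solving the 2×2 system: x ≈ 47.2, y ≈ -10.3 km.

(47.2, -10.3)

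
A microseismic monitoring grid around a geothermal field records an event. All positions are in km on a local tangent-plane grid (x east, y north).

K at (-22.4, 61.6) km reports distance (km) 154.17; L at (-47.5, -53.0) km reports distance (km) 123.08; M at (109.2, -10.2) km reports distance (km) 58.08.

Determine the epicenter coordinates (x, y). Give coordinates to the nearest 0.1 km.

Circle about each station: (x + 22.4)² + (y − 61.6)² = 154.17²; (x + 47.5)² + (y + 53.0)² = 123.08²; (x − 109.2)² + (y + 10.2)² = 58.08².
Subtracting the K equation from the L and M equations removes the quadratic terms:
-50.2 x − 229.2 y = 9388.63
263.2 x − 143.6 y = 28127.46
Solving the 2×2 system: x ≈ 75.5, y ≈ -57.5 km.
Check against K (with the unrounded x, y): √((x + 22.4)²+(y − 61.6)²) = 154.17 ≈ 154.17 km. ✓

(75.5, -57.5)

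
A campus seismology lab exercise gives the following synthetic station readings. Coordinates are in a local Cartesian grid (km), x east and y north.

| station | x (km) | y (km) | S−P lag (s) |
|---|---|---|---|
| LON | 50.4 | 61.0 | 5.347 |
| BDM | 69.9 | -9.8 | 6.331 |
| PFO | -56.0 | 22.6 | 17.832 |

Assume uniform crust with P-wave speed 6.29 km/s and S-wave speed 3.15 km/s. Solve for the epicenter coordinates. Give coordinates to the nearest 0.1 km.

Distance from S−P lag: d = Δt · v_P v_S / (v_P − v_S) = Δt · (6.29·3.15)/(6.29−3.15) ≈ 6.3100·Δt.
So d_LON = 33.74, d_BDM = 39.95, d_PFO = 112.52 km.
Circle about each station: (x − 50.4)² + (y − 61.0)² = 33.74²; (x − 69.9)² + (y + 9.8)² = 39.95²; (x + 56.0)² + (y − 22.6)² = 112.52².
Subtracting the LON equation from the BDM and PFO equations removes the quadratic terms:
39.0 x − 141.6 y = -1736.72
-212.8 x − 76.8 y = -14136.76
Solving the 2×2 system: x ≈ 56.4, y ≈ 27.8 km.

56.4 km east, 27.8 km north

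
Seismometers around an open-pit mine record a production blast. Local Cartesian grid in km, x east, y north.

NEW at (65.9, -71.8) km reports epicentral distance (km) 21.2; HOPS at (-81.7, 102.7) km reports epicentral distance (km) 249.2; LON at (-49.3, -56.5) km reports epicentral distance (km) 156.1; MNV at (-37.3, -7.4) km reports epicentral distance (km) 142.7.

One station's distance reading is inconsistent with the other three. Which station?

Solve using three stations at a time. Using NEW, HOPS, MNV (subtract circle equations pairwise → linear system) gives (x, y) ≈ (82.7, -84.5).
Distances from that point to each station vs reported:
  NEW: calculated 21.1 vs reported 21.2 → residual 0.1 km
  HOPS: calculated 249.2 vs reported 249.2 → residual 0.0 km
  LON: calculated 135.0 vs reported 156.1 → residual 21.1 km
  MNV: calculated 142.7 vs reported 142.7 → residual 0.0 km
NEW, HOPS, MNV are mutually consistent (residuals ≈ 0); LON is off by 21.1 km.

LON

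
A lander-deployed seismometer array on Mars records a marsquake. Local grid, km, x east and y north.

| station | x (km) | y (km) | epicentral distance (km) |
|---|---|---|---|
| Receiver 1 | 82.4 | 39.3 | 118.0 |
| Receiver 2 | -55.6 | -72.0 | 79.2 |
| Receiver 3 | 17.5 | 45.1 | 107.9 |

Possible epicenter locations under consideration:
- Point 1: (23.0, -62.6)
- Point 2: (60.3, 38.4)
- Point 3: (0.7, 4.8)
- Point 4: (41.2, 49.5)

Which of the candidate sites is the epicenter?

For each candidate, compare |candidate − station| to the reported distance:
Point 1: residuals Receiver 1 0.1, Receiver 2 0.0, Receiver 3 0.1 → max 0.1 km
Point 2: residuals Receiver 1 95.9, Receiver 2 80.9, Receiver 3 64.6 → max 95.9 km
Point 3: residuals Receiver 1 29.3, Receiver 2 16.0, Receiver 3 64.2 → max 64.2 km
Point 4: residuals Receiver 1 75.6, Receiver 2 76.1, Receiver 3 83.8 → max 83.8 km
Only Point 1 has all residuals ≈ 0.

Point 1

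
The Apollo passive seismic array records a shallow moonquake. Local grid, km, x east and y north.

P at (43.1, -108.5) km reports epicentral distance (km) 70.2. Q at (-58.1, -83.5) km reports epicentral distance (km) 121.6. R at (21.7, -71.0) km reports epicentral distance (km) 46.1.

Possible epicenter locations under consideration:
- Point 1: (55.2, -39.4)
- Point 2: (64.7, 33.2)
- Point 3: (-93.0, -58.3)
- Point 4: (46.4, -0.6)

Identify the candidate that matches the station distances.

For each candidate, compare |candidate − station| to the reported distance:
Point 1: residuals P 0.0, Q 0.0, R 0.0 → max 0.0 km
Point 2: residuals P 73.1, Q 47.8, R 66.6 → max 73.1 km
Point 3: residuals P 74.9, Q 78.6, R 69.3 → max 78.6 km
Point 4: residuals P 37.8, Q 11.8, R 28.5 → max 37.8 km
Only Point 1 has all residuals ≈ 0.

Point 1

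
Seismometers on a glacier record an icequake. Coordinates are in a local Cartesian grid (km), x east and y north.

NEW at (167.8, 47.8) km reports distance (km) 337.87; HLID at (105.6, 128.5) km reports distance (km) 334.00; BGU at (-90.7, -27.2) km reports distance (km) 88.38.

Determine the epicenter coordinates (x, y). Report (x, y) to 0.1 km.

Circle about each station: (x − 167.8)² + (y − 47.8)² = 337.87²; (x − 105.6)² + (y − 128.5)² = 334.00²; (x + 90.7)² + (y + 27.2)² = 88.38².
Subtracting the NEW equation from the HLID and BGU equations removes the quadratic terms:
-124.4 x + 161.4 y = -177.93
-517.0 x − 150.0 y = 84869.76
Solving the 2×2 system: x ≈ -133.9, y ≈ -104.3 km.

x ≈ -133.9 km, y ≈ -104.3 km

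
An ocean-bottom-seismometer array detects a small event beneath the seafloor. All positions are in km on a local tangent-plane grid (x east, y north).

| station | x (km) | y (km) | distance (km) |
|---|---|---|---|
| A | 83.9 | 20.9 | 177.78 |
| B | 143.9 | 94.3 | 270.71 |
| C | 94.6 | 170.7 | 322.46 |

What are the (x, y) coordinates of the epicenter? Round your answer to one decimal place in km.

Circle about each station: (x − 83.9)² + (y − 20.9)² = 177.78²; (x − 143.9)² + (y − 94.3)² = 270.71²; (x − 94.6)² + (y − 170.7)² = 322.46².
Subtracting pairs of circle equations eliminates x²+y² and gives linear equations (the radical axes):
120.0 x + 146.8 y = -19554.50
21.4 x + 299.6 y = -41763.09
Solving the 2×2 system: x ≈ 8.3, y ≈ -140.0 km.

8.3 km east, -140.0 km north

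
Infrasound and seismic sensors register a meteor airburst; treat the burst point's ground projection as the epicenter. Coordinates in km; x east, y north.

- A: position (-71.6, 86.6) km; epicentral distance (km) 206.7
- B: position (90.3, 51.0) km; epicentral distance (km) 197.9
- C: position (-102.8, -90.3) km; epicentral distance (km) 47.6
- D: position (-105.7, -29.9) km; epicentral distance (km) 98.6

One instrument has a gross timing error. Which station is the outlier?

Solve using three stations at a time. Using A, C, D (subtract circle equations pairwise → linear system) gives (x, y) ≈ (-65.8, -120.0).
Distances from that point to each station vs reported:
  A: calculated 206.7 vs reported 206.7 → residual 0.0 km
  B: calculated 231.5 vs reported 197.9 → residual 33.6 km
  C: calculated 47.4 vs reported 47.6 → residual 0.2 km
  D: calculated 98.5 vs reported 98.6 → residual 0.1 km
A, C, D are mutually consistent (residuals ≈ 0); B is off by 33.6 km.

B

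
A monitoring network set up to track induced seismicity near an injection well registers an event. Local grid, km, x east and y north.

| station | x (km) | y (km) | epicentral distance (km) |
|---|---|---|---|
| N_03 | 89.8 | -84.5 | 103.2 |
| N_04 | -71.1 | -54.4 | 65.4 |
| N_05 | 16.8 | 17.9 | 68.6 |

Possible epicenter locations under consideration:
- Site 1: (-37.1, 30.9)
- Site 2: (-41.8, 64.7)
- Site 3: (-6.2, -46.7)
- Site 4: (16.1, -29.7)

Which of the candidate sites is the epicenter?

For each candidate, compare |candidate − station| to the reported distance:
Site 1: residuals N_03 68.3, N_04 26.4, N_05 13.2 → max 68.3 km
Site 2: residuals N_03 95.7, N_04 57.3, N_05 6.4 → max 95.7 km
Site 3: residuals N_03 0.0, N_04 0.0, N_05 0.0 → max 0.0 km
Site 4: residuals N_03 11.4, N_04 25.2, N_05 21.0 → max 25.2 km
Only Site 3 has all residuals ≈ 0.

Site 3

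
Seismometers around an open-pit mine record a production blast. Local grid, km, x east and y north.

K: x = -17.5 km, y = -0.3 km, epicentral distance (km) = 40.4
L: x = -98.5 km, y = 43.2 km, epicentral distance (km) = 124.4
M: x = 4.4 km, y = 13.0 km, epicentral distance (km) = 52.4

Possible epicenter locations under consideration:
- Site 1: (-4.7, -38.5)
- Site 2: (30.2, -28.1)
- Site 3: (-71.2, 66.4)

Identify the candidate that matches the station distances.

Site 1

For each candidate, compare |candidate − station| to the reported distance:
Site 1: residuals K 0.1, L 0.0, M 0.1 → max 0.1 km
Site 2: residuals K 14.8, L 22.7, M 3.9 → max 22.7 km
Site 3: residuals K 45.2, L 88.6, M 40.2 → max 88.6 km
Only Site 1 has all residuals ≈ 0.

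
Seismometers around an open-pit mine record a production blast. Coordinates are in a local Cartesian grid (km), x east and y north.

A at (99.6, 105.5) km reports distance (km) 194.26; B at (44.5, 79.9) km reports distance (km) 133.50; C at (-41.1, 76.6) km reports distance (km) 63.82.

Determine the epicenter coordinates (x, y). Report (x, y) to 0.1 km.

x ≈ -76.5 km, y ≈ 23.5 km

Circle about each station: (x − 99.6)² + (y − 105.5)² = 194.26²; (x − 44.5)² + (y − 79.9)² = 133.50²; (x + 41.1)² + (y − 76.6)² = 63.82².
Subtracting pairs of circle equations eliminates x²+y² and gives linear equations (the radical axes):
-110.2 x − 51.2 y = 7228.55
-281.4 x − 57.8 y = 20170.32
Solving the 2×2 system: x ≈ -76.5, y ≈ 23.5 km.
Check against A (with the unrounded x, y): √((x − 99.6)²+(y − 105.5)²) = 194.27 ≈ 194.26 km. ✓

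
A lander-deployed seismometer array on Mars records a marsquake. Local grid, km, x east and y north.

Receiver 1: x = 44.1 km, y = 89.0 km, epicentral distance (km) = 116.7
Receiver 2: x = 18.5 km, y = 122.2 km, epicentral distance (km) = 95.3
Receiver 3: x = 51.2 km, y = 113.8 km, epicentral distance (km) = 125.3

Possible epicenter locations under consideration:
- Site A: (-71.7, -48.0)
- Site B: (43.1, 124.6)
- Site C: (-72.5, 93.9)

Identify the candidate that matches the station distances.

Site C

For each candidate, compare |candidate − station| to the reported distance:
Site A: residuals Receiver 1 62.7, Receiver 2 97.3, Receiver 3 77.9 → max 97.3 km
Site B: residuals Receiver 1 81.1, Receiver 2 70.6, Receiver 3 111.8 → max 111.8 km
Site C: residuals Receiver 1 0.0, Receiver 2 0.0, Receiver 3 0.0 → max 0.0 km
Only Site C has all residuals ≈ 0.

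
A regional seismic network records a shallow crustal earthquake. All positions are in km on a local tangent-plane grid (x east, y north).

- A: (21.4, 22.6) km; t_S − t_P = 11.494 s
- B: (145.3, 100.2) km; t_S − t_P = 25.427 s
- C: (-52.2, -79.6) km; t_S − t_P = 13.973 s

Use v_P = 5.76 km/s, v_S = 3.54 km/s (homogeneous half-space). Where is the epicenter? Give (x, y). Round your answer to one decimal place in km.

Distance from S−P lag: d = Δt · v_P v_S / (v_P − v_S) = Δt · (5.76·3.54)/(5.76−3.54) ≈ 9.1849·Δt.
So d_A = 105.57, d_B = 233.54, d_C = 128.34 km.
Circle about each station: (x − 21.4)² + (y − 22.6)² = 105.57²; (x − 145.3)² + (y − 100.2)² = 233.54²; (x + 52.2)² + (y + 79.6)² = 128.34².
Subtracting pairs of circle equations eliminates x²+y² and gives linear equations (the radical axes):
247.8 x + 155.2 y = -13212.50
-147.2 x − 204.4 y = 2766.15
Solving the 2×2 system: x ≈ -81.7, y ≈ 45.3 km.

-81.7 km east, 45.3 km north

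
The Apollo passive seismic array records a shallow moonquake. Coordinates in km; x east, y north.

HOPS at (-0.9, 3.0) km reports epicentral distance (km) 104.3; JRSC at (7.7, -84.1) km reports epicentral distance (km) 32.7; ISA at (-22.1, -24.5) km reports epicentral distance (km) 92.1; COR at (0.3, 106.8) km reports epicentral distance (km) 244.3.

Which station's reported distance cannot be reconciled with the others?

COR

Solve using three stations at a time. Using HOPS, JRSC, ISA (subtract circle equations pairwise → linear system) gives (x, y) ≈ (39.1, -93.3).
Distances from that point to each station vs reported:
  HOPS: calculated 104.3 vs reported 104.3 → residual 0.0 km
  JRSC: calculated 32.7 vs reported 32.7 → residual 0.0 km
  ISA: calculated 92.1 vs reported 92.1 → residual 0.0 km
  COR: calculated 203.9 vs reported 244.3 → residual 40.4 km
HOPS, JRSC, ISA are mutually consistent (residuals ≈ 0); COR is off by 40.4 km.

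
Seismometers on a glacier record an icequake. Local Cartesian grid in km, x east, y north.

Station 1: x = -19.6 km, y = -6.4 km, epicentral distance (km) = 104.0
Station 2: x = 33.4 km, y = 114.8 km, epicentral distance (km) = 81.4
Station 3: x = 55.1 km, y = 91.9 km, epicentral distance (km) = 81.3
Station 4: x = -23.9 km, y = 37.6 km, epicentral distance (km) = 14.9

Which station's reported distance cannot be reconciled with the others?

Solve using three stations at a time. Using Station 2, Station 3, Station 4 (subtract circle equations pairwise → linear system) gives (x, y) ≈ (-13.5, 48.3).
Distances from that point to each station vs reported:
  Station 1: calculated 55.0 vs reported 104.0 → residual 49.0 km
  Station 2: calculated 81.4 vs reported 81.4 → residual 0.0 km
  Station 3: calculated 81.3 vs reported 81.3 → residual 0.0 km
  Station 4: calculated 14.9 vs reported 14.9 → residual 0.0 km
Station 2, Station 3, Station 4 are mutually consistent (residuals ≈ 0); Station 1 is off by 49.0 km.

Station 1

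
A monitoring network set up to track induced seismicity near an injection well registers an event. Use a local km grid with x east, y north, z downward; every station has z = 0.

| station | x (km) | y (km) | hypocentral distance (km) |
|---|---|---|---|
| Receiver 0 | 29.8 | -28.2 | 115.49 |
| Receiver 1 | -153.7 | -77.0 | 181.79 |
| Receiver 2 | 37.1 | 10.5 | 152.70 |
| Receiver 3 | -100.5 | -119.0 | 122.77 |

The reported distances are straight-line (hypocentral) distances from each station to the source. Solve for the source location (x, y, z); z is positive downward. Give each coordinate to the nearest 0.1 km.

Each station gives a sphere (x−x_i)² + (y−y_i)² + z² = d_i² (stations at z=0).
Subtracting the Receiver 0 sphere from Receiver 1 and Receiver 2: z² cancels, leaving linear equations in x and y:
-367.0 x − 97.6 y = 8159.75
14.6 x + 77.4 y = -10175.97
Solving: x ≈ 13.402, y ≈ -134.001 km (keep extra digits for the depth step; rounded: 13.4, -134.0).
Then from the Receiver 0 sphere: z² = 115.49² − (x − 29.8)² − (y + 28.2)² with x = 13.402, y = -134.001, so z ≈ 43.304 ≈ 43.3 km.

x ≈ 13.4 km, y ≈ -134.0 km, depth ≈ 43.3 km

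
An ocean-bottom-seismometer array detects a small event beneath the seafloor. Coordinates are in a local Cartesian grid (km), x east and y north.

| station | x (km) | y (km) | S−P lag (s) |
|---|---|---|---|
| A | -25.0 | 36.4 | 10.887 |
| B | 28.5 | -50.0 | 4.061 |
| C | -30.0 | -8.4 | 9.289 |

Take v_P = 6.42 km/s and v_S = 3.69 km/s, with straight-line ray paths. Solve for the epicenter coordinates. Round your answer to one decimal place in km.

Distance from S−P lag: d = Δt · v_P v_S / (v_P − v_S) = Δt · (6.42·3.69)/(6.42−3.69) ≈ 8.6776·Δt.
So d_A = 94.47, d_B = 35.24, d_C = 80.61 km.
Circle about each station: (x + 25.0)² + (y − 36.4)² = 94.47²; (x − 28.5)² + (y + 50.0)² = 35.24²; (x + 30.0)² + (y + 8.4)² = 80.61².
Subtracting pairs of circle equations eliminates x²+y² and gives linear equations (the radical axes):
107.0 x − 172.8 y = 9045.01
-10.0 x − 89.6 y = 1447.21
Solving the 2×2 system: x ≈ 49.5, y ≈ -21.7 km.

49.5 km east, -21.7 km north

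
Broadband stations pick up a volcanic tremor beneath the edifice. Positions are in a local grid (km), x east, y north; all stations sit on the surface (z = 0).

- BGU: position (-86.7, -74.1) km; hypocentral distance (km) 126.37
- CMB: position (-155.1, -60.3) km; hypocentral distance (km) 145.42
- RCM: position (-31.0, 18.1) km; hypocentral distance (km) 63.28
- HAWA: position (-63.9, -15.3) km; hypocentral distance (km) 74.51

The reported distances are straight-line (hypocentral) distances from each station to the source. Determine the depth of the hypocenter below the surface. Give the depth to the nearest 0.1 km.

Each station gives a sphere (x−x_i)² + (y−y_i)² + z² = d_i² (stations at z=0).
Subtracting the BGU sphere from CMB and RCM: z² cancels, leaving linear equations in x and y:
-136.8 x + 27.6 y = 9506.80
111.4 x + 184.4 y = 245.93
Solving: x ≈ -61.704, y ≈ 38.611 km (keep extra digits for the depth step; rounded: -61.7, 38.6).
Then from the BGU sphere: z² = 126.37² − (x + 86.7)² − (y + 74.1)² with x = -61.704, y = 38.611, so z ≈ 51.389 ≈ 51.4 km.

depth ≈ 51.4 km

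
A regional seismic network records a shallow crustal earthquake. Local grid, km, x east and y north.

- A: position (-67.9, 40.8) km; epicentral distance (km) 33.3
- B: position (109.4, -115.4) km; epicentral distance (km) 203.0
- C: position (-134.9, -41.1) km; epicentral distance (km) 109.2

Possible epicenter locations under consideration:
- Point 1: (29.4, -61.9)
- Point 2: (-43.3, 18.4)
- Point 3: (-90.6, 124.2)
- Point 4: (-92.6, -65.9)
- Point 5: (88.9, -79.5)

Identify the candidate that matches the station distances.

Point 2

For each candidate, compare |candidate − station| to the reported distance:
Point 1: residuals A 108.2, B 106.8, C 56.4 → max 108.2 km
Point 2: residuals A 0.0, B 0.0, C 0.0 → max 0.0 km
Point 3: residuals A 53.1, B 109.1, C 61.9 → max 109.1 km
Point 4: residuals A 76.2, B 5.0, C 60.2 → max 76.2 km
Point 5: residuals A 164.3, B 161.7, C 117.9 → max 164.3 km
Only Point 2 has all residuals ≈ 0.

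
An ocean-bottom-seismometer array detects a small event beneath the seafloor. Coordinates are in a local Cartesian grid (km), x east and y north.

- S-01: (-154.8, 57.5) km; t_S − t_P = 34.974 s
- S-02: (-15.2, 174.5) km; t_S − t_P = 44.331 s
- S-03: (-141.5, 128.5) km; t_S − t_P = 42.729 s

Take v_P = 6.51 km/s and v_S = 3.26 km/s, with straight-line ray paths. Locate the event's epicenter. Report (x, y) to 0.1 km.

(-4.9, -114.8)

Distance from S−P lag: d = Δt · v_P v_S / (v_P − v_S) = Δt · (6.51·3.26)/(6.51−3.26) ≈ 6.5300·Δt.
So d_S-01 = 228.38, d_S-02 = 289.48, d_S-03 = 279.02 km.
Circle about each station: (x + 154.8)² + (y − 57.5)² = 228.38²; (x + 15.2)² + (y − 174.5)² = 289.48²; (x + 141.5)² + (y − 128.5)² = 279.02².
Subtracting pairs of circle equations eliminates x²+y² and gives linear equations (the radical axes):
279.2 x + 234.0 y = -28229.25
26.6 x + 142.0 y = -16429.53
Solving the 2×2 system: x ≈ -4.9, y ≈ -114.8 km.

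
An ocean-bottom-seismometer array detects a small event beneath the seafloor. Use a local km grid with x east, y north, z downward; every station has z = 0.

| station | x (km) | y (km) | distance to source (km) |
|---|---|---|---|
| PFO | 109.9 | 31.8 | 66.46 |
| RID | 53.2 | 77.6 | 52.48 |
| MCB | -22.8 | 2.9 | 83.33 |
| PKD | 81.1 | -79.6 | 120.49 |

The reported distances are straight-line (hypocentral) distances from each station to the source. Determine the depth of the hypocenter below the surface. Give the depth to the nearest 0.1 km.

Each station gives a sphere (x−x_i)² + (y−y_i)² + z² = d_i² (stations at z=0).
Subtracting the PFO sphere from RID and MCB: z² cancels, leaving linear equations in x and y:
-113.4 x + 91.6 y = -2574.47
-265.4 x − 57.8 y = -15087.96
Solving: x ≈ 49.598, y ≈ 33.297 km (keep extra digits for the depth step; rounded: 49.6, 33.3).
Then from the PFO sphere: z² = 66.46² − (x − 109.9)² − (y − 31.8)² with x = 49.598, y = 33.297, so z ≈ 27.899 ≈ 27.9 km.
Check against PKD (with the unrounded solution): distance 120.48 ≈ 120.49 km. ✓

z ≈ 27.9 km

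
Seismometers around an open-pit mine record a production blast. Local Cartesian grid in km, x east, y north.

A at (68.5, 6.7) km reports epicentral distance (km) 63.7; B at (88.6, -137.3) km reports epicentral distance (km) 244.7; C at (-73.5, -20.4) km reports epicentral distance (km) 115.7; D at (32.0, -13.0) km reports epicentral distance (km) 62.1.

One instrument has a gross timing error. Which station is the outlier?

B

Solve using three stations at a time. Using A, C, D (subtract circle equations pairwise → linear system) gives (x, y) ≈ (19.9, 48.0).
Distances from that point to each station vs reported:
  A: calculated 63.8 vs reported 63.7 → residual 0.1 km
  B: calculated 197.6 vs reported 244.7 → residual 47.1 km
  C: calculated 115.8 vs reported 115.7 → residual 0.1 km
  D: calculated 62.2 vs reported 62.1 → residual 0.1 km
A, C, D are mutually consistent (residuals ≈ 0); B is off by 47.1 km.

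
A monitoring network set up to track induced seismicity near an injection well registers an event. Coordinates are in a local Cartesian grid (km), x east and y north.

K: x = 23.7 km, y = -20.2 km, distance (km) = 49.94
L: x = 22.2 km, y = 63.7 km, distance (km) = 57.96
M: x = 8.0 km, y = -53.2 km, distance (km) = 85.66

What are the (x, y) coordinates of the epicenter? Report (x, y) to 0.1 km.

56.8 km east, 17.2 km north

Circle about each station: (x − 23.7)² + (y + 20.2)² = 49.94²; (x − 22.2)² + (y − 63.7)² = 57.96²; (x − 8.0)² + (y + 53.2)² = 85.66².
Subtracting the K equation from the L and M equations removes the quadratic terms:
-3.0 x + 167.8 y = 2715.44
-31.4 x − 66.0 y = -2919.12
Solving the 2×2 system: x ≈ 56.8, y ≈ 17.2 km.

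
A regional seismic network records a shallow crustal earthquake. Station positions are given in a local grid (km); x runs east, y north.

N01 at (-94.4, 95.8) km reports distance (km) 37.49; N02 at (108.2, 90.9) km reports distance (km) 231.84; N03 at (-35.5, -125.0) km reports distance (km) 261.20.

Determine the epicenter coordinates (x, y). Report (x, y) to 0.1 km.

Circle about each station: (x + 94.4)² + (y − 95.8)² = 37.49²; (x − 108.2)² + (y − 90.9)² = 231.84²; (x + 35.5)² + (y + 125.0)² = 261.20².
Subtracting pairs of circle equations eliminates x²+y² and gives linear equations (the radical axes):
405.2 x − 9.8 y = -50463.24
117.8 x − 441.6 y = -68023.69
Solving the 2×2 system: x ≈ -121.6, y ≈ 121.6 km.

(-121.6, 121.6)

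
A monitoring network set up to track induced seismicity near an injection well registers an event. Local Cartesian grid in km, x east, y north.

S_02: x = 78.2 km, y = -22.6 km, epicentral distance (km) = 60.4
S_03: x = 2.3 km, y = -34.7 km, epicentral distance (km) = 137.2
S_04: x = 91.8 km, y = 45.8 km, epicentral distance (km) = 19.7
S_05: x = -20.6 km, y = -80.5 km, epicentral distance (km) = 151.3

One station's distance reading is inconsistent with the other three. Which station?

Solve using three stations at a time. Using S_02, S_04, S_05 (subtract circle equations pairwise → linear system) gives (x, y) ≈ (73.9, 37.6).
Distances from that point to each station vs reported:
  S_02: calculated 60.4 vs reported 60.4 → residual 0.0 km
  S_03: calculated 101.8 vs reported 137.2 → residual 35.4 km
  S_04: calculated 19.7 vs reported 19.7 → residual 0.0 km
  S_05: calculated 151.3 vs reported 151.3 → residual 0.0 km
S_02, S_04, S_05 are mutually consistent (residuals ≈ 0); S_03 is off by 35.4 km.

S_03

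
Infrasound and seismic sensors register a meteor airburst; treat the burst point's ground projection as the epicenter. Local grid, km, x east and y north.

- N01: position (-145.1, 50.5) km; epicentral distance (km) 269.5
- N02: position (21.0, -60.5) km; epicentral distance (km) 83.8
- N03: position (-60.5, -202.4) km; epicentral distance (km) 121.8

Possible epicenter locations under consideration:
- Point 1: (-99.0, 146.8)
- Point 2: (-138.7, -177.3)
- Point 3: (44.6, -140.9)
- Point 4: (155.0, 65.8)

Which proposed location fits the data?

Point 3

For each candidate, compare |candidate − station| to the reported distance:
Point 1: residuals N01 162.7, N02 155.7, N03 229.5 → max 229.5 km
Point 2: residuals N01 41.6, N02 114.1, N03 39.7 → max 114.1 km
Point 3: residuals N01 0.0, N02 0.0, N03 0.0 → max 0.0 km
Point 4: residuals N01 31.0, N02 100.3, N03 222.3 → max 222.3 km
Only Point 3 has all residuals ≈ 0.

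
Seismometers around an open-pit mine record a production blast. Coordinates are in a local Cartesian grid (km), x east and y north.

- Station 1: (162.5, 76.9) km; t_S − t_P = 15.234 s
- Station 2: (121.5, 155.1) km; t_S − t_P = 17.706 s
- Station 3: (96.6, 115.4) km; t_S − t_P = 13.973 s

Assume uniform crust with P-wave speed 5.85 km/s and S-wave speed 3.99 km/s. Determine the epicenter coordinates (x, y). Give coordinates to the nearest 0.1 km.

x ≈ 8.3 km, y ≈ -36.1 km

Distance from S−P lag: d = Δt · v_P v_S / (v_P − v_S) = Δt · (5.85·3.99)/(5.85−3.99) ≈ 12.5492·Δt.
So d_Station 1 = 191.17, d_Station 2 = 222.20, d_Station 3 = 175.35 km.
Circle about each station: (x − 162.5)² + (y − 76.9)² = 191.17²; (x − 121.5)² + (y − 155.1)² = 222.20²; (x − 96.6)² + (y − 115.4)² = 175.35².
Subtracting the Station 1 equation from the Station 2 and Station 3 equations removes the quadratic terms:
-82.0 x + 156.4 y = -6328.47
-131.8 x + 77.0 y = -3872.79
Solving the 2×2 system: x ≈ 8.3, y ≈ -36.1 km.
Check against Station 1 (with the unrounded x, y): √((x − 162.5)²+(y − 76.9)²) = 191.20 ≈ 191.17 km. ✓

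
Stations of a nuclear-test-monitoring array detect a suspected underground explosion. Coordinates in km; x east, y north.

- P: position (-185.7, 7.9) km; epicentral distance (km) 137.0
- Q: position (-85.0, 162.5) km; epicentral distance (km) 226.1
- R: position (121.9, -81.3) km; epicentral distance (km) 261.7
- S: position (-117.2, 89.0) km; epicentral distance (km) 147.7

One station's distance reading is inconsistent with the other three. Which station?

Solve using three stations at a time. Using Q, R, S (subtract circle equations pairwise → linear system) gives (x, y) ≈ (-138.7, -57.1).
Distances from that point to each station vs reported:
  P: calculated 80.3 vs reported 137.0 → residual 56.7 km
  Q: calculated 226.1 vs reported 226.1 → residual 0.0 km
  R: calculated 261.7 vs reported 261.7 → residual 0.0 km
  S: calculated 147.7 vs reported 147.7 → residual 0.0 km
Q, R, S are mutually consistent (residuals ≈ 0); P is off by 56.7 km.

P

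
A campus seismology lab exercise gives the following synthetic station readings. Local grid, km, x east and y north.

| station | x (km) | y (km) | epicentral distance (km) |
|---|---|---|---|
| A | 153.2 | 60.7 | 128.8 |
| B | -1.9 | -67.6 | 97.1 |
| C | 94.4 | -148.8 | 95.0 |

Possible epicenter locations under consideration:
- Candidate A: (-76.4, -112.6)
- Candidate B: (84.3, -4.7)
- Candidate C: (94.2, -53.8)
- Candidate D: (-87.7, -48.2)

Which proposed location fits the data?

Candidate C

For each candidate, compare |candidate − station| to the reported distance:
Candidate A: residuals A 158.9, B 10.1, C 79.6 → max 158.9 km
Candidate B: residuals A 33.8, B 9.6, C 49.5 → max 49.5 km
Candidate C: residuals A 0.0, B 0.0, C 0.0 → max 0.0 km
Candidate D: residuals A 135.6, B 9.1, C 113.0 → max 135.6 km
Only Candidate C has all residuals ≈ 0.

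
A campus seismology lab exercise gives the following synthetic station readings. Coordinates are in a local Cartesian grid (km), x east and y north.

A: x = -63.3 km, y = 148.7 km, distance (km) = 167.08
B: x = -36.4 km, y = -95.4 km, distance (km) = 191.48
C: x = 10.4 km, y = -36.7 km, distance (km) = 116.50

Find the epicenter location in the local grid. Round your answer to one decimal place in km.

Circle about each station: (x + 63.3)² + (y − 148.7)² = 167.08²; (x + 36.4)² + (y + 95.4)² = 191.48²; (x − 10.4)² + (y + 36.7)² = 116.50².
Subtracting pairs of circle equations eliminates x²+y² and gives linear equations (the radical axes):
53.8 x − 488.2 y = -24441.32
147.4 x − 370.8 y = -10320.05
Solving the 2×2 system: x ≈ 77.4, y ≈ 58.6 km.
Check against A (with the unrounded x, y): √((x + 63.3)²+(y − 148.7)²) = 167.06 ≈ 167.08 km. ✓

77.4 km east, 58.6 km north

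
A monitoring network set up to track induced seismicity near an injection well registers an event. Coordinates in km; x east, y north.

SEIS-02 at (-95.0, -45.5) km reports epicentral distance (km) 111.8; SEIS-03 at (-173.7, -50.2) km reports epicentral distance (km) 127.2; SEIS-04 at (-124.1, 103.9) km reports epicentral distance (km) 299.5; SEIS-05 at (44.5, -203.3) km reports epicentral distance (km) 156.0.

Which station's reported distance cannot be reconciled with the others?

SEIS-04

Solve using three stations at a time. Using SEIS-02, SEIS-03, SEIS-05 (subtract circle equations pairwise → linear system) gives (x, y) ≈ (-104.5, -156.9).
Distances from that point to each station vs reported:
  SEIS-02: calculated 111.8 vs reported 111.8 → residual 0.0 km
  SEIS-03: calculated 127.2 vs reported 127.2 → residual 0.0 km
  SEIS-04: calculated 261.6 vs reported 299.5 → residual 37.9 km
  SEIS-05: calculated 156.0 vs reported 156.0 → residual 0.0 km
SEIS-02, SEIS-03, SEIS-05 are mutually consistent (residuals ≈ 0); SEIS-04 is off by 37.9 km.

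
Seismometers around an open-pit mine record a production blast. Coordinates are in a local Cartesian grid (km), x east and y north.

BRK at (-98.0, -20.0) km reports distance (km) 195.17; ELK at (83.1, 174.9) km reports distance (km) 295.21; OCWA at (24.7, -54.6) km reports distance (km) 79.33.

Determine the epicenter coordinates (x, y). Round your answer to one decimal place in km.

(69.6, -120.0)

Circle about each station: (x + 98.0)² + (y + 20.0)² = 195.17²; (x − 83.1)² + (y − 174.9)² = 295.21²; (x − 24.7)² + (y + 54.6)² = 79.33².
Subtracting the BRK equation from the ELK and OCWA equations removes the quadratic terms:
362.2 x + 389.8 y = -21566.00
245.4 x − 69.2 y = 25385.33
Solving the 2×2 system: x ≈ 69.6, y ≈ -120.0 km.
Check against BRK (with the unrounded x, y): √((x + 98.0)²+(y + 20.0)²) = 195.17 ≈ 195.17 km. ✓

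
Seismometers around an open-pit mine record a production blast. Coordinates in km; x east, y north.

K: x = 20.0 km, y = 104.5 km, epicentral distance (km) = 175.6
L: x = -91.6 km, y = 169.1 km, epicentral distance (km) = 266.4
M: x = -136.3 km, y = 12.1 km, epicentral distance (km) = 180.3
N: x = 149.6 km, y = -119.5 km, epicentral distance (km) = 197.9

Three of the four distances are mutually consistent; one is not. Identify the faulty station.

Solve using three stations at a time. Using K, L, M (subtract circle equations pairwise → linear system) gives (x, y) ≈ (23.7, -71.1).
Distances from that point to each station vs reported:
  K: calculated 175.6 vs reported 175.6 → residual 0.0 km
  L: calculated 266.4 vs reported 266.4 → residual 0.0 km
  M: calculated 180.3 vs reported 180.3 → residual 0.0 km
  N: calculated 134.9 vs reported 197.9 → residual 63.0 km
K, L, M are mutually consistent (residuals ≈ 0); N is off by 63.0 km.

N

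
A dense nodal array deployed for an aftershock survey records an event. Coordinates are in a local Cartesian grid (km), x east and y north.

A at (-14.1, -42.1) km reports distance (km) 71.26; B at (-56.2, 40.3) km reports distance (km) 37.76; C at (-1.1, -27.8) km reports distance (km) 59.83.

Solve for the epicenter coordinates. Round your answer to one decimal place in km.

-20.2 km east, 28.9 km north

Circle about each station: (x + 14.1)² + (y + 42.1)² = 71.26²; (x + 56.2)² + (y − 40.3)² = 37.76²; (x + 1.1)² + (y + 27.8)² = 59.83².
Subtracting pairs of circle equations eliminates x²+y² and gives linear equations (the radical axes):
-84.2 x + 164.8 y = 6463.48
26.0 x + 28.6 y = 301.19
Solving the 2×2 system: x ≈ -20.2, y ≈ 28.9 km.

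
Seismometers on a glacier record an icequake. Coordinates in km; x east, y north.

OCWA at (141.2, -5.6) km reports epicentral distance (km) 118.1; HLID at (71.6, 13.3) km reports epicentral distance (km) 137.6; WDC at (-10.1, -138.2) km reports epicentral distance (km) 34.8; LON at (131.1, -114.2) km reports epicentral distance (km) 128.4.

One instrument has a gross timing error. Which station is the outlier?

OCWA

Solve using three stations at a time. Using HLID, WDC, LON (subtract circle equations pairwise → linear system) gives (x, y) ≈ (3.0, -106.0).
Distances from that point to each station vs reported:
  OCWA: calculated 170.8 vs reported 118.1 → residual 52.7 km
  HLID: calculated 137.6 vs reported 137.6 → residual 0.0 km
  WDC: calculated 34.8 vs reported 34.8 → residual 0.0 km
  LON: calculated 128.4 vs reported 128.4 → residual 0.0 km
HLID, WDC, LON are mutually consistent (residuals ≈ 0); OCWA is off by 52.7 km.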